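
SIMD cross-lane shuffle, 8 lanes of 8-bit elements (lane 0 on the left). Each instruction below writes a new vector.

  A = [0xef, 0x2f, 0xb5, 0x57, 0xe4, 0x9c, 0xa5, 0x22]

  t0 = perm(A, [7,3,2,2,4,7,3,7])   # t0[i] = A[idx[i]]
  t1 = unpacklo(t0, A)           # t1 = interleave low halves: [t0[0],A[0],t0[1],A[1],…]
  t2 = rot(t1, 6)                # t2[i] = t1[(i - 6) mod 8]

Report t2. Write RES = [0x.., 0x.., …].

RES = [0x57, 0x2f, 0xb5, 0xb5, 0xb5, 0x57, 0x22, 0xef]

→ t0 |22|57|b5|b5|e4|22|57|22|
→ t1 |22|ef|57|2f|b5|b5|b5|57|
→ t2 |57|2f|b5|b5|b5|57|22|ef|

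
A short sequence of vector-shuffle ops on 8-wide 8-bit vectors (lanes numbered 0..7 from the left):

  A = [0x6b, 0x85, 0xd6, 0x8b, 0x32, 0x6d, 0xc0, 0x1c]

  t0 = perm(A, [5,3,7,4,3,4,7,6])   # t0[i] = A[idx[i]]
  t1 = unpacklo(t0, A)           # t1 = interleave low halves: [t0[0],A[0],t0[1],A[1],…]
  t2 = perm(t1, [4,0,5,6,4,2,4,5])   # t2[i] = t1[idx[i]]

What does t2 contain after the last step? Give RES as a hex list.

t0 = [0x6d, 0x8b, 0x1c, 0x32, 0x8b, 0x32, 0x1c, 0xc0]
t1 = [0x6d, 0x6b, 0x8b, 0x85, 0x1c, 0xd6, 0x32, 0x8b]
t2 = [0x1c, 0x6d, 0xd6, 0x32, 0x1c, 0x8b, 0x1c, 0xd6]

RES = [0x1c, 0x6d, 0xd6, 0x32, 0x1c, 0x8b, 0x1c, 0xd6]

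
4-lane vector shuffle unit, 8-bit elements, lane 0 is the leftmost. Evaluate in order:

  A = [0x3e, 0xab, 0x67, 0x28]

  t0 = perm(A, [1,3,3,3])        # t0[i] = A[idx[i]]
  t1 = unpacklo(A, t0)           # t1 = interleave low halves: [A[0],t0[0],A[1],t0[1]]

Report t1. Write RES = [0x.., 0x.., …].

RES = [0x3e, 0xab, 0xab, 0x28]

t0 = [0xab, 0x28, 0x28, 0x28]
t1 = [0x3e, 0xab, 0xab, 0x28]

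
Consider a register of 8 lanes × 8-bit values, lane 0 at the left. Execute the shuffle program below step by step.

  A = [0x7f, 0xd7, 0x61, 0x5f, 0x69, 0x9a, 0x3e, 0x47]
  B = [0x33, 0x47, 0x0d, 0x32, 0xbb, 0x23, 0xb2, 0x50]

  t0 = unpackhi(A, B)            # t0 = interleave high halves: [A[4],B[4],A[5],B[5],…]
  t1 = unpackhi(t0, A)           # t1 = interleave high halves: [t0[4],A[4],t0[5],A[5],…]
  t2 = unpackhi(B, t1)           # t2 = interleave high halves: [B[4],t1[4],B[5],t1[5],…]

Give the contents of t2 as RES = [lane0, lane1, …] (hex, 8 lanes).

t0 = [0x69, 0xbb, 0x9a, 0x23, 0x3e, 0xb2, 0x47, 0x50]
t1 = [0x3e, 0x69, 0xb2, 0x9a, 0x47, 0x3e, 0x50, 0x47]
t2 = [0xbb, 0x47, 0x23, 0x3e, 0xb2, 0x50, 0x50, 0x47]

RES = [0xbb, 0x47, 0x23, 0x3e, 0xb2, 0x50, 0x50, 0x47]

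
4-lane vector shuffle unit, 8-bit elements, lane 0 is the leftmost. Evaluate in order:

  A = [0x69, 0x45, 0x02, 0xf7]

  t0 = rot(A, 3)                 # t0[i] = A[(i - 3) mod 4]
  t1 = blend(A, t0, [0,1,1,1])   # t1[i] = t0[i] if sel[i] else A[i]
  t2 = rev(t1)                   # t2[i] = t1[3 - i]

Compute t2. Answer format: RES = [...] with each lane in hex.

  t0: 45 02 f7 69
  t1: 69 02 f7 69
  t2: 69 f7 02 69

RES = [0x69, 0xf7, 0x02, 0x69]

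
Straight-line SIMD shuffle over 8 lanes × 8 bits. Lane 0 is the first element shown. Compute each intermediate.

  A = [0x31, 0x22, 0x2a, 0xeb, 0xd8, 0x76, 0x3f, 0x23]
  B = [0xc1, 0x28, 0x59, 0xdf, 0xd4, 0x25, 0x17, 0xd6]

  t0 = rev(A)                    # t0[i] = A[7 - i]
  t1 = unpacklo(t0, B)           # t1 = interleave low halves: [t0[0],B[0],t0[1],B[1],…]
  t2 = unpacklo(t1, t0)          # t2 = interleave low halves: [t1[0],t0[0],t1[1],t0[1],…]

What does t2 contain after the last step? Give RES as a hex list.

RES = [0x23, 0x23, 0xc1, 0x3f, 0x3f, 0x76, 0x28, 0xd8]

→ t0 |23|3f|76|d8|eb|2a|22|31|
→ t1 |23|c1|3f|28|76|59|d8|df|
→ t2 |23|23|c1|3f|3f|76|28|d8|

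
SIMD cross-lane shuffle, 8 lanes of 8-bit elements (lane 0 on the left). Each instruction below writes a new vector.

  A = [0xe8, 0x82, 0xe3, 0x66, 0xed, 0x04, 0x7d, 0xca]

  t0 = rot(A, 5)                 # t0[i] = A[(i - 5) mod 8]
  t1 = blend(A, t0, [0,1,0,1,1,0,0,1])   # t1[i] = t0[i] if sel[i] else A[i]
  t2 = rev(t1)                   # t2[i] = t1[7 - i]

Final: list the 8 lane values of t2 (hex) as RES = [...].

RES = [0xe3, 0x7d, 0x04, 0xca, 0x7d, 0xe3, 0xed, 0xe8]

t0 = [0x66, 0xed, 0x04, 0x7d, 0xca, 0xe8, 0x82, 0xe3]
t1 = [0xe8, 0xed, 0xe3, 0x7d, 0xca, 0x04, 0x7d, 0xe3]
t2 = [0xe3, 0x7d, 0x04, 0xca, 0x7d, 0xe3, 0xed, 0xe8]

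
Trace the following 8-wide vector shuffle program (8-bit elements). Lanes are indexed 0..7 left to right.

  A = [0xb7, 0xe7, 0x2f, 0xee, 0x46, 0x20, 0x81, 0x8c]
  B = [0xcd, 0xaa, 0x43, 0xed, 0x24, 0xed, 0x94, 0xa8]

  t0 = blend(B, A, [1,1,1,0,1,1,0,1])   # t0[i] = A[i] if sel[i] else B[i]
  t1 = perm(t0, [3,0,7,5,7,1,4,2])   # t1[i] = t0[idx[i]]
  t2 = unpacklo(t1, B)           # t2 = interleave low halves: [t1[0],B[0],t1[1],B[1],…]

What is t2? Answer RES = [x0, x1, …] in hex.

RES = [0xed, 0xcd, 0xb7, 0xaa, 0x8c, 0x43, 0x20, 0xed]

→ t0 |b7|e7|2f|ed|46|20|94|8c|
→ t1 |ed|b7|8c|20|8c|e7|46|2f|
→ t2 |ed|cd|b7|aa|8c|43|20|ed|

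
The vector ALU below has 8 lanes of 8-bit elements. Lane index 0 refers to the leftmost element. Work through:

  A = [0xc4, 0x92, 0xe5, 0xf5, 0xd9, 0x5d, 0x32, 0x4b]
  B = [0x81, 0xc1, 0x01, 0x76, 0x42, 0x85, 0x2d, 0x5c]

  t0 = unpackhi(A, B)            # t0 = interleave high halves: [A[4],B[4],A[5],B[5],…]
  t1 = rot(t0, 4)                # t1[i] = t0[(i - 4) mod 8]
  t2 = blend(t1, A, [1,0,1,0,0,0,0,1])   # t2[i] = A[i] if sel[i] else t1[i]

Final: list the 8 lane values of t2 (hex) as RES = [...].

→ t0 |d9|42|5d|85|32|2d|4b|5c|
→ t1 |32|2d|4b|5c|d9|42|5d|85|
→ t2 |c4|2d|e5|5c|d9|42|5d|4b|

RES = [0xc4, 0x2d, 0xe5, 0x5c, 0xd9, 0x42, 0x5d, 0x4b]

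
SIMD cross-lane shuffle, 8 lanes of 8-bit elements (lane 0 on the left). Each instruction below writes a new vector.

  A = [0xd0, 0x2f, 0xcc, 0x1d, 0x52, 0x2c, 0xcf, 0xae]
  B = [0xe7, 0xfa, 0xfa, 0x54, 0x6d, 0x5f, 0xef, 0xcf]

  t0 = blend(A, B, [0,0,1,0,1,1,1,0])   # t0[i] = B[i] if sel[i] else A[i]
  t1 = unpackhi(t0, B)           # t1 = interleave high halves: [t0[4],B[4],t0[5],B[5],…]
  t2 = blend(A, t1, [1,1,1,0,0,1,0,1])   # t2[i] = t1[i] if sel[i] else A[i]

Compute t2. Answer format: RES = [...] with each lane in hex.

t0 = [0xd0, 0x2f, 0xfa, 0x1d, 0x6d, 0x5f, 0xef, 0xae]
t1 = [0x6d, 0x6d, 0x5f, 0x5f, 0xef, 0xef, 0xae, 0xcf]
t2 = [0x6d, 0x6d, 0x5f, 0x1d, 0x52, 0xef, 0xcf, 0xcf]

RES = [ 0x6d  0x6d  0x5f  0x1d  0x52  0xef  0xcf  0xcf ]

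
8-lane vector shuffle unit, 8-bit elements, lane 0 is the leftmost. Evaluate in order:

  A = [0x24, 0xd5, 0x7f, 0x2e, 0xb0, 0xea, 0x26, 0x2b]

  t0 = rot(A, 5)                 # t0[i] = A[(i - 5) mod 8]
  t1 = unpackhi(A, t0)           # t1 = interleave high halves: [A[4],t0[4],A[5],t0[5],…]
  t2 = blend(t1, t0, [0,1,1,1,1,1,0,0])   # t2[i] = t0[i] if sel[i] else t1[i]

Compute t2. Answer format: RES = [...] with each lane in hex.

RES = [ 0xb0  0xb0  0xea  0x26  0x2b  0x24  0x2b  0x7f ]

→ t0 |2e|b0|ea|26|2b|24|d5|7f|
→ t1 |b0|2b|ea|24|26|d5|2b|7f|
→ t2 |b0|b0|ea|26|2b|24|2b|7f|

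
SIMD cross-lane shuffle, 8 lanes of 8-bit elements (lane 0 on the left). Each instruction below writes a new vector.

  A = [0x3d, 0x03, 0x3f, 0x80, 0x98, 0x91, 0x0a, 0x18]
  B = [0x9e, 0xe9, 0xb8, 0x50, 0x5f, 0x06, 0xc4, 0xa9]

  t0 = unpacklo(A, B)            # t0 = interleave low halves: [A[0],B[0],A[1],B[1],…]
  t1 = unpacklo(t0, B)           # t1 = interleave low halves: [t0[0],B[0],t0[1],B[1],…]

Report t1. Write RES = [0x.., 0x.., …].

t0 = [0x3d, 0x9e, 0x03, 0xe9, 0x3f, 0xb8, 0x80, 0x50]
t1 = [0x3d, 0x9e, 0x9e, 0xe9, 0x03, 0xb8, 0xe9, 0x50]

RES = [ 0x3d  0x9e  0x9e  0xe9  0x03  0xb8  0xe9  0x50 ]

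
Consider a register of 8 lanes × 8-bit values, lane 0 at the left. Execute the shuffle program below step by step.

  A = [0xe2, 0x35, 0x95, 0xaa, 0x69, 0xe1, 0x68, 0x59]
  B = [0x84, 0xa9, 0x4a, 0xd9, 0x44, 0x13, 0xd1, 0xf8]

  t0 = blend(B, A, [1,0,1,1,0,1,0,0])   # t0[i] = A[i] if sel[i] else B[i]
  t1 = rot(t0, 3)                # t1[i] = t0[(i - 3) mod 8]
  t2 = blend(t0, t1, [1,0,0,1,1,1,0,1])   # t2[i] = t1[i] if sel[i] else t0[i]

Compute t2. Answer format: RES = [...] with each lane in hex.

t0 = [0xe2, 0xa9, 0x95, 0xaa, 0x44, 0xe1, 0xd1, 0xf8]
t1 = [0xe1, 0xd1, 0xf8, 0xe2, 0xa9, 0x95, 0xaa, 0x44]
t2 = [0xe1, 0xa9, 0x95, 0xe2, 0xa9, 0x95, 0xd1, 0x44]

RES = [ 0xe1  0xa9  0x95  0xe2  0xa9  0x95  0xd1  0x44 ]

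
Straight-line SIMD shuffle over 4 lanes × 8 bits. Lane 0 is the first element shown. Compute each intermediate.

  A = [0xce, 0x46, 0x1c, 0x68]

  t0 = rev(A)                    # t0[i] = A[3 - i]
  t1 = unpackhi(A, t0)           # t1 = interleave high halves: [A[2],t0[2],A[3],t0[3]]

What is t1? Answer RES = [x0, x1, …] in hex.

  t0: 68 1c 46 ce
  t1: 1c 46 68 ce

RES = [0x1c, 0x46, 0x68, 0xce]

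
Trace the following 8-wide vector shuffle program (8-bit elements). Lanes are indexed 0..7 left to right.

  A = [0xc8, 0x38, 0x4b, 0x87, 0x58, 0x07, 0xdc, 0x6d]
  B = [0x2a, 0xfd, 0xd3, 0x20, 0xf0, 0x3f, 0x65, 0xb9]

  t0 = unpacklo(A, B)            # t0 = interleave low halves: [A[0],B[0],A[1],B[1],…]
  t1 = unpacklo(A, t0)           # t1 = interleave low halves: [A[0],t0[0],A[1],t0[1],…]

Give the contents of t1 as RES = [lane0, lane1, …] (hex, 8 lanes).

→ t0 |c8|2a|38|fd|4b|d3|87|20|
→ t1 |c8|c8|38|2a|4b|38|87|fd|

RES = [ 0xc8  0xc8  0x38  0x2a  0x4b  0x38  0x87  0xfd ]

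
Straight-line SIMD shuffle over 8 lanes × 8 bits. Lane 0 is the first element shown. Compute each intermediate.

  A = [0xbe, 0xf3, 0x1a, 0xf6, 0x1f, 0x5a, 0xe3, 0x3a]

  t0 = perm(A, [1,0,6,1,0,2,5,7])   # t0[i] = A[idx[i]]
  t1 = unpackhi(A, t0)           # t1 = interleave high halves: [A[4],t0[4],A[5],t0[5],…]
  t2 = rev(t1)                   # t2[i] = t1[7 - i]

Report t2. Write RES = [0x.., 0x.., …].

→ t0 |f3|be|e3|f3|be|1a|5a|3a|
→ t1 |1f|be|5a|1a|e3|5a|3a|3a|
→ t2 |3a|3a|5a|e3|1a|5a|be|1f|

RES = [ 0x3a  0x3a  0x5a  0xe3  0x1a  0x5a  0xbe  0x1f ]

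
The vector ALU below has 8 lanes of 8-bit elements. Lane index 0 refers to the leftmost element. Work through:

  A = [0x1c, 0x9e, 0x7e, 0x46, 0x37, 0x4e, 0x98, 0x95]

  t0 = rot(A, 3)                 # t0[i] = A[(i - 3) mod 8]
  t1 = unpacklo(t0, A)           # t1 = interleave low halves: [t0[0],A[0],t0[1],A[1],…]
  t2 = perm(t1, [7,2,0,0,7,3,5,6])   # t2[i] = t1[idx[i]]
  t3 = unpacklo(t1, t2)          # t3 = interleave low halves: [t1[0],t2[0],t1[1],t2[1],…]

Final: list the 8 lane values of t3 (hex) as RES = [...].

RES = [ 0x4e  0x46  0x1c  0x98  0x98  0x4e  0x9e  0x4e ]

t0 = [0x4e, 0x98, 0x95, 0x1c, 0x9e, 0x7e, 0x46, 0x37]
t1 = [0x4e, 0x1c, 0x98, 0x9e, 0x95, 0x7e, 0x1c, 0x46]
t2 = [0x46, 0x98, 0x4e, 0x4e, 0x46, 0x9e, 0x7e, 0x1c]
t3 = [0x4e, 0x46, 0x1c, 0x98, 0x98, 0x4e, 0x9e, 0x4e]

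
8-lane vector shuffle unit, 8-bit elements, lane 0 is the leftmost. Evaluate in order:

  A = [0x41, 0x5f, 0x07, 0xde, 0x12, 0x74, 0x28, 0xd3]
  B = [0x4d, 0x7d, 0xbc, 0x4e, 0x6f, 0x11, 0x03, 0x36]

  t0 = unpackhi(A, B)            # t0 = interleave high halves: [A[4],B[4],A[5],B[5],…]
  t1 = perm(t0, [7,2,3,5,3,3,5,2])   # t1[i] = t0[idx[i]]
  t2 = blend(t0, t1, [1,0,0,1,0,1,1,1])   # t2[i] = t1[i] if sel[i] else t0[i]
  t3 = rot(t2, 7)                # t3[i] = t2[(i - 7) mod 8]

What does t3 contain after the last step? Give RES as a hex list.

RES = [0x6f, 0x74, 0x03, 0x28, 0x11, 0x03, 0x74, 0x36]

t0 = [0x12, 0x6f, 0x74, 0x11, 0x28, 0x03, 0xd3, 0x36]
t1 = [0x36, 0x74, 0x11, 0x03, 0x11, 0x11, 0x03, 0x74]
t2 = [0x36, 0x6f, 0x74, 0x03, 0x28, 0x11, 0x03, 0x74]
t3 = [0x6f, 0x74, 0x03, 0x28, 0x11, 0x03, 0x74, 0x36]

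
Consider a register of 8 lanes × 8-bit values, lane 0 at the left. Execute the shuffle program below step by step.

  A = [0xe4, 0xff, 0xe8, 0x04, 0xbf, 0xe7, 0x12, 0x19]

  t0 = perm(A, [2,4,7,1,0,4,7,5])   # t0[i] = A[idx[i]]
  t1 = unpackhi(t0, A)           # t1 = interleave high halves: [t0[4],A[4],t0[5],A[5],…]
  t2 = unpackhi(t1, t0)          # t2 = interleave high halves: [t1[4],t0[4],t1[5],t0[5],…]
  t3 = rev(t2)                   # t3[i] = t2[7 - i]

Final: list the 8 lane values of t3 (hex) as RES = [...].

RES = [0xe7, 0x19, 0x19, 0xe7, 0xbf, 0x12, 0xe4, 0x19]

  t0: e8 bf 19 ff e4 bf 19 e7
  t1: e4 bf bf e7 19 12 e7 19
  t2: 19 e4 12 bf e7 19 19 e7
  t3: e7 19 19 e7 bf 12 e4 19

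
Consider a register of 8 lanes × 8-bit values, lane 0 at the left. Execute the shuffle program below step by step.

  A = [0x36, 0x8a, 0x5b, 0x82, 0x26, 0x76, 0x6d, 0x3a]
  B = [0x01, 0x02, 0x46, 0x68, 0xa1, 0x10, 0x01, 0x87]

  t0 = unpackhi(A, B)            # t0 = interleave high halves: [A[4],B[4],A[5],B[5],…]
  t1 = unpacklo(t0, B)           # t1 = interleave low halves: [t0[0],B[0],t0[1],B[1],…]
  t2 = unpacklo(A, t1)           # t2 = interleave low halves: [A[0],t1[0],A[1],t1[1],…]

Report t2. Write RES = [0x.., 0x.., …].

t0 = [0x26, 0xa1, 0x76, 0x10, 0x6d, 0x01, 0x3a, 0x87]
t1 = [0x26, 0x01, 0xa1, 0x02, 0x76, 0x46, 0x10, 0x68]
t2 = [0x36, 0x26, 0x8a, 0x01, 0x5b, 0xa1, 0x82, 0x02]

RES = [0x36, 0x26, 0x8a, 0x01, 0x5b, 0xa1, 0x82, 0x02]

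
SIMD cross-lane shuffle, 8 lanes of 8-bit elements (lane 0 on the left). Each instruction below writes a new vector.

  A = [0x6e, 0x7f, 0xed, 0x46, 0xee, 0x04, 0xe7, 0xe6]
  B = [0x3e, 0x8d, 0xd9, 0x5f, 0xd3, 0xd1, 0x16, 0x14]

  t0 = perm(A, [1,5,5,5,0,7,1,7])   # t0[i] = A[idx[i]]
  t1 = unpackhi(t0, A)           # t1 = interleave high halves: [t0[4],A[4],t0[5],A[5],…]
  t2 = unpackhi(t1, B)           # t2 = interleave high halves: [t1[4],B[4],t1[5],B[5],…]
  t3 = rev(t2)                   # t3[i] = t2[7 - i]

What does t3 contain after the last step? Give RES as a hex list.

RES = [0x14, 0xe6, 0x16, 0xe6, 0xd1, 0xe7, 0xd3, 0x7f]

→ t0 |7f|04|04|04|6e|e6|7f|e6|
→ t1 |6e|ee|e6|04|7f|e7|e6|e6|
→ t2 |7f|d3|e7|d1|e6|16|e6|14|
→ t3 |14|e6|16|e6|d1|e7|d3|7f|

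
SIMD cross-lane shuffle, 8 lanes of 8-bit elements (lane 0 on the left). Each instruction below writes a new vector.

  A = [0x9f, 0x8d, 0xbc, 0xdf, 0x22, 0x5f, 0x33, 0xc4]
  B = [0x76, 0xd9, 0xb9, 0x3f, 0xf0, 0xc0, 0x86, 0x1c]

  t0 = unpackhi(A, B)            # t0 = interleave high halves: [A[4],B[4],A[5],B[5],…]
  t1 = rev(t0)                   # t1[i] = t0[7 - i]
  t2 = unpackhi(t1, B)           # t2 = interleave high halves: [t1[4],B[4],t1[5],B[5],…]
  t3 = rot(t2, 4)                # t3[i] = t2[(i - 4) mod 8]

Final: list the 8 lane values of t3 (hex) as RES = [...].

t0 = [0x22, 0xf0, 0x5f, 0xc0, 0x33, 0x86, 0xc4, 0x1c]
t1 = [0x1c, 0xc4, 0x86, 0x33, 0xc0, 0x5f, 0xf0, 0x22]
t2 = [0xc0, 0xf0, 0x5f, 0xc0, 0xf0, 0x86, 0x22, 0x1c]
t3 = [0xf0, 0x86, 0x22, 0x1c, 0xc0, 0xf0, 0x5f, 0xc0]

RES = [0xf0, 0x86, 0x22, 0x1c, 0xc0, 0xf0, 0x5f, 0xc0]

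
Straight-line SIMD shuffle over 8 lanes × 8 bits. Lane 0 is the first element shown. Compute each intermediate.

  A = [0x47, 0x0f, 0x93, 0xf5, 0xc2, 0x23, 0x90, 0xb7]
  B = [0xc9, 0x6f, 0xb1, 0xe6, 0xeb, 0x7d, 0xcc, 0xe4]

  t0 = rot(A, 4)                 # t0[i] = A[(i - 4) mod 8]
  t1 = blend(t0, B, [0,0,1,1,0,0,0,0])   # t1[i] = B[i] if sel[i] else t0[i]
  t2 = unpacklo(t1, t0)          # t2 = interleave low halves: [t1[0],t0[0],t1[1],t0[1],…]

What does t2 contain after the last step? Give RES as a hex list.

t0 = [0xc2, 0x23, 0x90, 0xb7, 0x47, 0x0f, 0x93, 0xf5]
t1 = [0xc2, 0x23, 0xb1, 0xe6, 0x47, 0x0f, 0x93, 0xf5]
t2 = [0xc2, 0xc2, 0x23, 0x23, 0xb1, 0x90, 0xe6, 0xb7]

RES = [ 0xc2  0xc2  0x23  0x23  0xb1  0x90  0xe6  0xb7 ]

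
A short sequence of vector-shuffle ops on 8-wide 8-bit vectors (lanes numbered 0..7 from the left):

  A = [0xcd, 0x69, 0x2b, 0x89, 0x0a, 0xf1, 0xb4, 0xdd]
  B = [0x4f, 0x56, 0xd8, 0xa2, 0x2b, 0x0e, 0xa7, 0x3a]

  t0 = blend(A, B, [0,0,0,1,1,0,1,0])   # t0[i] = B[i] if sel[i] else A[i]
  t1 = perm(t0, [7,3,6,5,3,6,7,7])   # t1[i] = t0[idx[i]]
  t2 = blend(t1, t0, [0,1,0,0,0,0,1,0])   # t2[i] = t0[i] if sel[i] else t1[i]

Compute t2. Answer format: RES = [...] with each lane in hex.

  t0: cd 69 2b a2 2b f1 a7 dd
  t1: dd a2 a7 f1 a2 a7 dd dd
  t2: dd 69 a7 f1 a2 a7 a7 dd

RES = [0xdd, 0x69, 0xa7, 0xf1, 0xa2, 0xa7, 0xa7, 0xdd]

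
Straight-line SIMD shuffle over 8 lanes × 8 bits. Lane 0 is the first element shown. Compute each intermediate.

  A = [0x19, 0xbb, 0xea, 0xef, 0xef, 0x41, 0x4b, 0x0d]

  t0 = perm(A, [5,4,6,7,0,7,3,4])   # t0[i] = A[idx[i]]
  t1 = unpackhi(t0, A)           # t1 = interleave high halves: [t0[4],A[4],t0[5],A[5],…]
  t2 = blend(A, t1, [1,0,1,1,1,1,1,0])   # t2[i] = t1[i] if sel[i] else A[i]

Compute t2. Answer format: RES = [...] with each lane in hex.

RES = [0x19, 0xbb, 0x0d, 0x41, 0xef, 0x4b, 0xef, 0x0d]

t0 = [0x41, 0xef, 0x4b, 0x0d, 0x19, 0x0d, 0xef, 0xef]
t1 = [0x19, 0xef, 0x0d, 0x41, 0xef, 0x4b, 0xef, 0x0d]
t2 = [0x19, 0xbb, 0x0d, 0x41, 0xef, 0x4b, 0xef, 0x0d]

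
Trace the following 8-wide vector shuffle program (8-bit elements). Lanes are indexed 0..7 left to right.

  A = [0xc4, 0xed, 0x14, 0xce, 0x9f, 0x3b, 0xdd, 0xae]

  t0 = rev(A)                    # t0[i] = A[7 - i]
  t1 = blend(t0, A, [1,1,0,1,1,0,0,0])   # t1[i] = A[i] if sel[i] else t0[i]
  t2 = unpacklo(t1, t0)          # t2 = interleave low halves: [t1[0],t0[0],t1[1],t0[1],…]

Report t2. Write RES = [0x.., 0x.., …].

RES = [0xc4, 0xae, 0xed, 0xdd, 0x3b, 0x3b, 0xce, 0x9f]

→ t0 |ae|dd|3b|9f|ce|14|ed|c4|
→ t1 |c4|ed|3b|ce|9f|14|ed|c4|
→ t2 |c4|ae|ed|dd|3b|3b|ce|9f|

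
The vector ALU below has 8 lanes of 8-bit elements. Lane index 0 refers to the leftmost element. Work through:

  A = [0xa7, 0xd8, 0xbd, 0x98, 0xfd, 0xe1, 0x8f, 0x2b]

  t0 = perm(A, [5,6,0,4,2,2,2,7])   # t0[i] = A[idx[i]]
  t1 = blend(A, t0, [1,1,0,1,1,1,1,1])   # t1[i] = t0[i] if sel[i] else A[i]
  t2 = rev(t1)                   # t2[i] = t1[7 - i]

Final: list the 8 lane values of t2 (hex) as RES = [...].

RES = [ 0x2b  0xbd  0xbd  0xbd  0xfd  0xbd  0x8f  0xe1 ]

  t0: e1 8f a7 fd bd bd bd 2b
  t1: e1 8f bd fd bd bd bd 2b
  t2: 2b bd bd bd fd bd 8f e1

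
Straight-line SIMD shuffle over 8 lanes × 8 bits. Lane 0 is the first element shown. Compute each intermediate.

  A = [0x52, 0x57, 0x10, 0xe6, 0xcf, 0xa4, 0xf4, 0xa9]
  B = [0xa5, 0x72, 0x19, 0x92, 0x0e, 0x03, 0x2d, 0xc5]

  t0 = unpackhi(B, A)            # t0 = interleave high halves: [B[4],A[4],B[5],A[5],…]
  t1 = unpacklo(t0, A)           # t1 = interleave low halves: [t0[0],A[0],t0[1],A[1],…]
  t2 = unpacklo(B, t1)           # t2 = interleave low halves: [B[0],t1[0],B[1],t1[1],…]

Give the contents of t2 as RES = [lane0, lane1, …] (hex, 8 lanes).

RES = [0xa5, 0x0e, 0x72, 0x52, 0x19, 0xcf, 0x92, 0x57]

  t0: 0e cf 03 a4 2d f4 c5 a9
  t1: 0e 52 cf 57 03 10 a4 e6
  t2: a5 0e 72 52 19 cf 92 57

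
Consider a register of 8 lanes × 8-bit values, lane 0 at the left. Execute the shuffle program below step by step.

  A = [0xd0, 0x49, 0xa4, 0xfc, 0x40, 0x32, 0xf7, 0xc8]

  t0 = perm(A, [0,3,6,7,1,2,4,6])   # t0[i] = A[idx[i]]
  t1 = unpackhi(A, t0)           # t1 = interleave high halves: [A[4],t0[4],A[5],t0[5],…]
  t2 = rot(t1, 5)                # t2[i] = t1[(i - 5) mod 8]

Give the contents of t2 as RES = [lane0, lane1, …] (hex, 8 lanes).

  t0: d0 fc f7 c8 49 a4 40 f7
  t1: 40 49 32 a4 f7 40 c8 f7
  t2: a4 f7 40 c8 f7 40 49 32

RES = [0xa4, 0xf7, 0x40, 0xc8, 0xf7, 0x40, 0x49, 0x32]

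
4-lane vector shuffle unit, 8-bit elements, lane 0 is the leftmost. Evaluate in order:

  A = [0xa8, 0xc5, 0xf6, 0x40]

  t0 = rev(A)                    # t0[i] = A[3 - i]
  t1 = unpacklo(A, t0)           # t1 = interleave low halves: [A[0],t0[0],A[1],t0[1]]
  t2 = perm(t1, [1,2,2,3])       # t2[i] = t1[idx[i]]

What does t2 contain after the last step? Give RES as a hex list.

→ t0 |40|f6|c5|a8|
→ t1 |a8|40|c5|f6|
→ t2 |40|c5|c5|f6|

RES = [0x40, 0xc5, 0xc5, 0xf6]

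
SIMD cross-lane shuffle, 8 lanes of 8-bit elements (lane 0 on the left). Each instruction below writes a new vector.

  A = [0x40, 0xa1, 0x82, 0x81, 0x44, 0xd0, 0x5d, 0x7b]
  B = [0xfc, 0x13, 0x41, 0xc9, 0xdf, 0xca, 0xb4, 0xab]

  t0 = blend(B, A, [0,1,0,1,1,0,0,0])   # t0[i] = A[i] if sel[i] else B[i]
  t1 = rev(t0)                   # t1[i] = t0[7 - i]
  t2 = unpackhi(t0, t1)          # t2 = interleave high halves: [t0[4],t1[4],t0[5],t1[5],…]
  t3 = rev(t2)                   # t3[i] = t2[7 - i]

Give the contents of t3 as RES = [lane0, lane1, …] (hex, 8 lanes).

t0 = [0xfc, 0xa1, 0x41, 0x81, 0x44, 0xca, 0xb4, 0xab]
t1 = [0xab, 0xb4, 0xca, 0x44, 0x81, 0x41, 0xa1, 0xfc]
t2 = [0x44, 0x81, 0xca, 0x41, 0xb4, 0xa1, 0xab, 0xfc]
t3 = [0xfc, 0xab, 0xa1, 0xb4, 0x41, 0xca, 0x81, 0x44]

RES = [0xfc, 0xab, 0xa1, 0xb4, 0x41, 0xca, 0x81, 0x44]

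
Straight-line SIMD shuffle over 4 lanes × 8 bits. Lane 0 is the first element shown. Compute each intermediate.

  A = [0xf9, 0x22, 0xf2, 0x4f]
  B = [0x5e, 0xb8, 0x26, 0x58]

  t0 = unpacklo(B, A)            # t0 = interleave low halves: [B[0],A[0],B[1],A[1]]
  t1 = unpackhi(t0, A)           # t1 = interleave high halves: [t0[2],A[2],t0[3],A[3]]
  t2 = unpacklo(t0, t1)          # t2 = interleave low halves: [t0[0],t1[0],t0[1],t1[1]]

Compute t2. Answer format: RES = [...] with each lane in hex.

→ t0 |5e|f9|b8|22|
→ t1 |b8|f2|22|4f|
→ t2 |5e|b8|f9|f2|

RES = [ 0x5e  0xb8  0xf9  0xf2 ]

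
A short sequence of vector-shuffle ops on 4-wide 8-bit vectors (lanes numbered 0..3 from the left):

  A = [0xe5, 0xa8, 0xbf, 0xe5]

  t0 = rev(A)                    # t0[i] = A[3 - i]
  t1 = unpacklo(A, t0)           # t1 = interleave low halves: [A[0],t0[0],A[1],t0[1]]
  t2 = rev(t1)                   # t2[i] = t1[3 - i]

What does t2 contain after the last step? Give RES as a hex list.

RES = [0xbf, 0xa8, 0xe5, 0xe5]

→ t0 |e5|bf|a8|e5|
→ t1 |e5|e5|a8|bf|
→ t2 |bf|a8|e5|e5|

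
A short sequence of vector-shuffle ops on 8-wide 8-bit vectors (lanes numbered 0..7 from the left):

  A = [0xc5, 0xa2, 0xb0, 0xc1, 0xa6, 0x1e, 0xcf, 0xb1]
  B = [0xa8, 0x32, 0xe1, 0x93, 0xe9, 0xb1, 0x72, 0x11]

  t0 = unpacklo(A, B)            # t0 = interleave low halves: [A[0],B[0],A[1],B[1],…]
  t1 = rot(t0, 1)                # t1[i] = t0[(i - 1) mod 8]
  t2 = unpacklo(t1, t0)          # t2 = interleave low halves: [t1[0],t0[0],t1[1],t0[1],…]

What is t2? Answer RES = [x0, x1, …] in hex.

t0 = [0xc5, 0xa8, 0xa2, 0x32, 0xb0, 0xe1, 0xc1, 0x93]
t1 = [0x93, 0xc5, 0xa8, 0xa2, 0x32, 0xb0, 0xe1, 0xc1]
t2 = [0x93, 0xc5, 0xc5, 0xa8, 0xa8, 0xa2, 0xa2, 0x32]

RES = [0x93, 0xc5, 0xc5, 0xa8, 0xa8, 0xa2, 0xa2, 0x32]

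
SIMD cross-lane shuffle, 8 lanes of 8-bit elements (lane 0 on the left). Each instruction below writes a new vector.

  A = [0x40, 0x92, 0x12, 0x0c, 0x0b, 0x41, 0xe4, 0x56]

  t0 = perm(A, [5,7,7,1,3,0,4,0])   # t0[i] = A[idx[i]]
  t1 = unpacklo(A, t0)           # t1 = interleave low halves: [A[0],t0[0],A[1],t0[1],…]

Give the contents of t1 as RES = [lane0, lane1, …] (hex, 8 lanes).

→ t0 |41|56|56|92|0c|40|0b|40|
→ t1 |40|41|92|56|12|56|0c|92|

RES = [ 0x40  0x41  0x92  0x56  0x12  0x56  0x0c  0x92 ]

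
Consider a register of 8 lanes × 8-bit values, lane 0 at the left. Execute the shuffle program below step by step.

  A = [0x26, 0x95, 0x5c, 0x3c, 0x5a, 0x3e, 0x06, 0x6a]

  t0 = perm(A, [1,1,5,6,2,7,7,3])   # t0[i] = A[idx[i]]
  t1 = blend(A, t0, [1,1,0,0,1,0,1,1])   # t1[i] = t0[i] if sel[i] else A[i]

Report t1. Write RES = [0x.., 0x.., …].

RES = [0x95, 0x95, 0x5c, 0x3c, 0x5c, 0x3e, 0x6a, 0x3c]

t0 = [0x95, 0x95, 0x3e, 0x06, 0x5c, 0x6a, 0x6a, 0x3c]
t1 = [0x95, 0x95, 0x5c, 0x3c, 0x5c, 0x3e, 0x6a, 0x3c]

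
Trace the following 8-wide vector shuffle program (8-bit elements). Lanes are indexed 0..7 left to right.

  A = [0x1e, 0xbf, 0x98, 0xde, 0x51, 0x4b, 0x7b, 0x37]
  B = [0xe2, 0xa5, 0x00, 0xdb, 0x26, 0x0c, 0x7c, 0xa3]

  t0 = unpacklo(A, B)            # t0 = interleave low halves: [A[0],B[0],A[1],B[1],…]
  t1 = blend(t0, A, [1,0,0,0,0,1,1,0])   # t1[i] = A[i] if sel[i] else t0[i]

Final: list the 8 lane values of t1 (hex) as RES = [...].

RES = [ 0x1e  0xe2  0xbf  0xa5  0x98  0x4b  0x7b  0xdb ]

→ t0 |1e|e2|bf|a5|98|00|de|db|
→ t1 |1e|e2|bf|a5|98|4b|7b|db|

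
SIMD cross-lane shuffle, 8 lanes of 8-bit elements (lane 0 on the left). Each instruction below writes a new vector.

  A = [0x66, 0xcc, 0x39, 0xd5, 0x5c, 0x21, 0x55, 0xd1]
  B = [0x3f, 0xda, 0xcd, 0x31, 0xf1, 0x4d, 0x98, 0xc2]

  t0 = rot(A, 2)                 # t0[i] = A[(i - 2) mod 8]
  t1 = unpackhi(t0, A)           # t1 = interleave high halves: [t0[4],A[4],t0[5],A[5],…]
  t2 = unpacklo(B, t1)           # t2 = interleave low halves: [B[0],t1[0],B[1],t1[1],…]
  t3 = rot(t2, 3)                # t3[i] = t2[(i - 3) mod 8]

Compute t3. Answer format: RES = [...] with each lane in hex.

RES = [0xd5, 0x31, 0x21, 0x3f, 0x39, 0xda, 0x5c, 0xcd]

t0 = [0x55, 0xd1, 0x66, 0xcc, 0x39, 0xd5, 0x5c, 0x21]
t1 = [0x39, 0x5c, 0xd5, 0x21, 0x5c, 0x55, 0x21, 0xd1]
t2 = [0x3f, 0x39, 0xda, 0x5c, 0xcd, 0xd5, 0x31, 0x21]
t3 = [0xd5, 0x31, 0x21, 0x3f, 0x39, 0xda, 0x5c, 0xcd]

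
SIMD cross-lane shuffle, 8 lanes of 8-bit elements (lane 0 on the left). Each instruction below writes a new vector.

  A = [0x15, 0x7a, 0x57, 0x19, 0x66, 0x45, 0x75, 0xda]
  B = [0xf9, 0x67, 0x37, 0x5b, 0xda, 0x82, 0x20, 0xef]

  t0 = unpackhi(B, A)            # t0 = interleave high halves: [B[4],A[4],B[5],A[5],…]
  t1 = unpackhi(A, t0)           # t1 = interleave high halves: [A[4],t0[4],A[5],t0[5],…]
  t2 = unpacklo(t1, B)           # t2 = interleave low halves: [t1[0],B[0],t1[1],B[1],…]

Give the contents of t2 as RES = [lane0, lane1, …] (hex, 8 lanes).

RES = [0x66, 0xf9, 0x20, 0x67, 0x45, 0x37, 0x75, 0x5b]

  t0: da 66 82 45 20 75 ef da
  t1: 66 20 45 75 75 ef da da
  t2: 66 f9 20 67 45 37 75 5b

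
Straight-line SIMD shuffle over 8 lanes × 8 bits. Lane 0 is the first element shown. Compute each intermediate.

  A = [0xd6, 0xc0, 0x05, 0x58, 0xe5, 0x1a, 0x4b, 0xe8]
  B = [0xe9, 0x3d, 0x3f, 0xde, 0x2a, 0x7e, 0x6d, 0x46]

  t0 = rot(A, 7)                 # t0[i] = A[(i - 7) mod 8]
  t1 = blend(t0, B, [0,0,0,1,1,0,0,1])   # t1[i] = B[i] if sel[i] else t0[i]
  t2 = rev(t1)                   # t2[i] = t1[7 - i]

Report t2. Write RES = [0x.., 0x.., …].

t0 = [0xc0, 0x05, 0x58, 0xe5, 0x1a, 0x4b, 0xe8, 0xd6]
t1 = [0xc0, 0x05, 0x58, 0xde, 0x2a, 0x4b, 0xe8, 0x46]
t2 = [0x46, 0xe8, 0x4b, 0x2a, 0xde, 0x58, 0x05, 0xc0]

RES = [0x46, 0xe8, 0x4b, 0x2a, 0xde, 0x58, 0x05, 0xc0]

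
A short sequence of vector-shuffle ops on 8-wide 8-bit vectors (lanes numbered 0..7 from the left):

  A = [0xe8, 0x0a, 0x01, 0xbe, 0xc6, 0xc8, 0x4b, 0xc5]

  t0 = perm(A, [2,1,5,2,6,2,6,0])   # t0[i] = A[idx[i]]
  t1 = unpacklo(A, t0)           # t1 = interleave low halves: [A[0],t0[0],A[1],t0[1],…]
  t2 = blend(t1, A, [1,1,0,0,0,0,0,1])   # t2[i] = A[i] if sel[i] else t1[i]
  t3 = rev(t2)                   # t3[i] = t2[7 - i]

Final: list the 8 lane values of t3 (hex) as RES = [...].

RES = [ 0xc5  0xbe  0xc8  0x01  0x0a  0x0a  0x0a  0xe8 ]

→ t0 |01|0a|c8|01|4b|01|4b|e8|
→ t1 |e8|01|0a|0a|01|c8|be|01|
→ t2 |e8|0a|0a|0a|01|c8|be|c5|
→ t3 |c5|be|c8|01|0a|0a|0a|e8|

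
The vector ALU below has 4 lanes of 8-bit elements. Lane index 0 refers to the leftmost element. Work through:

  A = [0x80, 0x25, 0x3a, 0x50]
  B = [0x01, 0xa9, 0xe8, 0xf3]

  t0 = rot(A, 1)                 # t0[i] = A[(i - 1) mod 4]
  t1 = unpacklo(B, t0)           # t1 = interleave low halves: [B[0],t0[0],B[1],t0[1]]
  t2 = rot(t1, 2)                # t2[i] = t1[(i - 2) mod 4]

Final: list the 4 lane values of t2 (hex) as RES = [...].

→ t0 |50|80|25|3a|
→ t1 |01|50|a9|80|
→ t2 |a9|80|01|50|

RES = [ 0xa9  0x80  0x01  0x50 ]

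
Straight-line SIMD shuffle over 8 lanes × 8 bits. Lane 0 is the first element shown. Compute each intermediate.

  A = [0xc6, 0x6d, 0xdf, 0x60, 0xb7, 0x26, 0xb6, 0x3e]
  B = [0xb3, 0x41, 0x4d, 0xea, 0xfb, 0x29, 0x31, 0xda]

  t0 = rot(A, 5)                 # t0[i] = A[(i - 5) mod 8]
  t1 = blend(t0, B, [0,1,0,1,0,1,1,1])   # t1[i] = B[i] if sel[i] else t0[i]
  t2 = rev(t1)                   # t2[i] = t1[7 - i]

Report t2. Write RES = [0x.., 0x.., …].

RES = [0xda, 0x31, 0x29, 0x3e, 0xea, 0x26, 0x41, 0x60]

  t0: 60 b7 26 b6 3e c6 6d df
  t1: 60 41 26 ea 3e 29 31 da
  t2: da 31 29 3e ea 26 41 60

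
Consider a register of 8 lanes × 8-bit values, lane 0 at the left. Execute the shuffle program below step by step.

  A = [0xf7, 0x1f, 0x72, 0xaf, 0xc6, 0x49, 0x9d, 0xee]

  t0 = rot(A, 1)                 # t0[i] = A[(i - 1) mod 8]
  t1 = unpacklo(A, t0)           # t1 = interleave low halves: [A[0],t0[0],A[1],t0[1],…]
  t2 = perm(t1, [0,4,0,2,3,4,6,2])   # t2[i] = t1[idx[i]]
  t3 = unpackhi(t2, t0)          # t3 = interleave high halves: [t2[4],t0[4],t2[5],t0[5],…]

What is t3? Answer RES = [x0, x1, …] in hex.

RES = [0xf7, 0xaf, 0x72, 0xc6, 0xaf, 0x49, 0x1f, 0x9d]

t0 = [0xee, 0xf7, 0x1f, 0x72, 0xaf, 0xc6, 0x49, 0x9d]
t1 = [0xf7, 0xee, 0x1f, 0xf7, 0x72, 0x1f, 0xaf, 0x72]
t2 = [0xf7, 0x72, 0xf7, 0x1f, 0xf7, 0x72, 0xaf, 0x1f]
t3 = [0xf7, 0xaf, 0x72, 0xc6, 0xaf, 0x49, 0x1f, 0x9d]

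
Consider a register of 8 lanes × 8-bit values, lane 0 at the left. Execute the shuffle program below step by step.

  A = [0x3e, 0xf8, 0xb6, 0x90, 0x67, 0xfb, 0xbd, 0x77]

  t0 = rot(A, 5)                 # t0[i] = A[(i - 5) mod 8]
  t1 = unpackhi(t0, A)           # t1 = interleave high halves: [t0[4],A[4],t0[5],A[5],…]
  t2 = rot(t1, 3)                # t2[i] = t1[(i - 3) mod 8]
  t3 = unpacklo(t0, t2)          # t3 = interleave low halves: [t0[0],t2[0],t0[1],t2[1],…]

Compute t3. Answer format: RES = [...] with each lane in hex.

  t0: 90 67 fb bd 77 3e f8 b6
  t1: 77 67 3e fb f8 bd b6 77
  t2: bd b6 77 77 67 3e fb f8
  t3: 90 bd 67 b6 fb 77 bd 77

RES = [0x90, 0xbd, 0x67, 0xb6, 0xfb, 0x77, 0xbd, 0x77]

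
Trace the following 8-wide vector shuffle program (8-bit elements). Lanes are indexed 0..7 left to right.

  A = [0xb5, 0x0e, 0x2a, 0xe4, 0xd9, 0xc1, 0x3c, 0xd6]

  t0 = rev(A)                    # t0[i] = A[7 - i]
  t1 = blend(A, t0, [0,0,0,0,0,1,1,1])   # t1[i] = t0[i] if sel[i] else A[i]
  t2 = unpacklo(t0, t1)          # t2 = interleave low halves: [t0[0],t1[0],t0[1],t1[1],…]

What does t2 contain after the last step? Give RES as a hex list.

  t0: d6 3c c1 d9 e4 2a 0e b5
  t1: b5 0e 2a e4 d9 2a 0e b5
  t2: d6 b5 3c 0e c1 2a d9 e4

RES = [0xd6, 0xb5, 0x3c, 0x0e, 0xc1, 0x2a, 0xd9, 0xe4]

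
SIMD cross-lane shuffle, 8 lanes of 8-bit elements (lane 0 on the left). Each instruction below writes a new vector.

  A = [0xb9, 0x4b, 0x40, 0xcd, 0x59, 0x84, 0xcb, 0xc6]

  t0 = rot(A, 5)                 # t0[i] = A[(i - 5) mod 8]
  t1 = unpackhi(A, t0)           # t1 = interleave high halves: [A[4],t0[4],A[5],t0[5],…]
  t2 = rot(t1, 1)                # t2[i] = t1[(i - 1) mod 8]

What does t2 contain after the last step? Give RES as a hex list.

→ t0 |cd|59|84|cb|c6|b9|4b|40|
→ t1 |59|c6|84|b9|cb|4b|c6|40|
→ t2 |40|59|c6|84|b9|cb|4b|c6|

RES = [0x40, 0x59, 0xc6, 0x84, 0xb9, 0xcb, 0x4b, 0xc6]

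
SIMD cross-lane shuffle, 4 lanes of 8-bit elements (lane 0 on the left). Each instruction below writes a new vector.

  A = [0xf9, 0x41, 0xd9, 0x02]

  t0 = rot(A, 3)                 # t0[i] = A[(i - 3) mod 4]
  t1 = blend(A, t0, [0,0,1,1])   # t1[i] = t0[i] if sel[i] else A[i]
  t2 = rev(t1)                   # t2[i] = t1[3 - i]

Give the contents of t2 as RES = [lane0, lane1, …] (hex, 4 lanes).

RES = [ 0xf9  0x02  0x41  0xf9 ]

  t0: 41 d9 02 f9
  t1: f9 41 02 f9
  t2: f9 02 41 f9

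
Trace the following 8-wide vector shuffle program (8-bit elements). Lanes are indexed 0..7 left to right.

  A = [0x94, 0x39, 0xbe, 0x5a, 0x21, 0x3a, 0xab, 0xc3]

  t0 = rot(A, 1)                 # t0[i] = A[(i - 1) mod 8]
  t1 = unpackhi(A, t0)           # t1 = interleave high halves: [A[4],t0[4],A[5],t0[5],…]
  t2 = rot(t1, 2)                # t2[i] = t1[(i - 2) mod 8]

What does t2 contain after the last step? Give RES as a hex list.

→ t0 |c3|94|39|be|5a|21|3a|ab|
→ t1 |21|5a|3a|21|ab|3a|c3|ab|
→ t2 |c3|ab|21|5a|3a|21|ab|3a|

RES = [0xc3, 0xab, 0x21, 0x5a, 0x3a, 0x21, 0xab, 0x3a]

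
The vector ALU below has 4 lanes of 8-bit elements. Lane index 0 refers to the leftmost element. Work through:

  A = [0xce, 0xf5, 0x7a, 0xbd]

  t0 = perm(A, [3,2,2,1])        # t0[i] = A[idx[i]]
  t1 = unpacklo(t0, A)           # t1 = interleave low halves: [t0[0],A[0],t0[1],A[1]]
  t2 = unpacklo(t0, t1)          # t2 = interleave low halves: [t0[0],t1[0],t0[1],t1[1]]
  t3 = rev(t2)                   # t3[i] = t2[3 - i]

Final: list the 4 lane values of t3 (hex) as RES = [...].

→ t0 |bd|7a|7a|f5|
→ t1 |bd|ce|7a|f5|
→ t2 |bd|bd|7a|ce|
→ t3 |ce|7a|bd|bd|

RES = [0xce, 0x7a, 0xbd, 0xbd]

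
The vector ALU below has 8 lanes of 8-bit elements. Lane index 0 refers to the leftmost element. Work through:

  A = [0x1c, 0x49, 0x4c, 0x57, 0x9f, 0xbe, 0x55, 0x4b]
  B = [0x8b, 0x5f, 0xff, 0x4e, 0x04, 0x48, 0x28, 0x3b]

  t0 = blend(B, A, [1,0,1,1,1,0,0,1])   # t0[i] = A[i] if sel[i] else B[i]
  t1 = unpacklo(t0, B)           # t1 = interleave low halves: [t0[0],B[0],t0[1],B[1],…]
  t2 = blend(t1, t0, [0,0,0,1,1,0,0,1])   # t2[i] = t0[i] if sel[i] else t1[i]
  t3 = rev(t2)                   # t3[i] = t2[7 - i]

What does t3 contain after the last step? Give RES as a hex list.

RES = [ 0x4b  0x57  0xff  0x9f  0x57  0x5f  0x8b  0x1c ]

  t0: 1c 5f 4c 57 9f 48 28 4b
  t1: 1c 8b 5f 5f 4c ff 57 4e
  t2: 1c 8b 5f 57 9f ff 57 4b
  t3: 4b 57 ff 9f 57 5f 8b 1c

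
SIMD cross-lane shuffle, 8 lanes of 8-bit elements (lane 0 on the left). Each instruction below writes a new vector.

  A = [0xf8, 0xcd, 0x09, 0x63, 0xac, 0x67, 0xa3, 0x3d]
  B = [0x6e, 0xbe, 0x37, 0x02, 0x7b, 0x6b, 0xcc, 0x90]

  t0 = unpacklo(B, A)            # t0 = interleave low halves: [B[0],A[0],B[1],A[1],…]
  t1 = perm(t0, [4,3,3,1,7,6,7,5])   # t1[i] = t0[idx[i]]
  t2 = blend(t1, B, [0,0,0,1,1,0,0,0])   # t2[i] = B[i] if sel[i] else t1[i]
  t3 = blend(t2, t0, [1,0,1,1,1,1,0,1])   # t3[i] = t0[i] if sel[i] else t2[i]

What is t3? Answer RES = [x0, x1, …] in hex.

  t0: 6e f8 be cd 37 09 02 63
  t1: 37 cd cd f8 63 02 63 09
  t2: 37 cd cd 02 7b 02 63 09
  t3: 6e cd be cd 37 09 63 63

RES = [0x6e, 0xcd, 0xbe, 0xcd, 0x37, 0x09, 0x63, 0x63]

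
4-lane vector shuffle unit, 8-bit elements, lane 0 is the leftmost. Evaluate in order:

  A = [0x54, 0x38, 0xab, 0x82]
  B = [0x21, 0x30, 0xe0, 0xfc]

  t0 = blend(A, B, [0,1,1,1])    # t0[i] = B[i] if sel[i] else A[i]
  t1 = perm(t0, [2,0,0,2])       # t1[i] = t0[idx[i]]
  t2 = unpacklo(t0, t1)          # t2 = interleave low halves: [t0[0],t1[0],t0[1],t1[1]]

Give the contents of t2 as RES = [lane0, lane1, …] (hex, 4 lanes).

→ t0 |54|30|e0|fc|
→ t1 |e0|54|54|e0|
→ t2 |54|e0|30|54|

RES = [0x54, 0xe0, 0x30, 0x54]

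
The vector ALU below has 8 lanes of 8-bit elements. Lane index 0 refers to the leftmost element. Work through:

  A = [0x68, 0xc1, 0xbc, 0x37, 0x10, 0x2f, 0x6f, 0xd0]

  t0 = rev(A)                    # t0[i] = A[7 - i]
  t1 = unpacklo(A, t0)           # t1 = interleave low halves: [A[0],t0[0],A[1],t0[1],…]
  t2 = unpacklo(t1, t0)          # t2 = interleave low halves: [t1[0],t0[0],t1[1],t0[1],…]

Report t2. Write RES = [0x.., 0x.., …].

→ t0 |d0|6f|2f|10|37|bc|c1|68|
→ t1 |68|d0|c1|6f|bc|2f|37|10|
→ t2 |68|d0|d0|6f|c1|2f|6f|10|

RES = [0x68, 0xd0, 0xd0, 0x6f, 0xc1, 0x2f, 0x6f, 0x10]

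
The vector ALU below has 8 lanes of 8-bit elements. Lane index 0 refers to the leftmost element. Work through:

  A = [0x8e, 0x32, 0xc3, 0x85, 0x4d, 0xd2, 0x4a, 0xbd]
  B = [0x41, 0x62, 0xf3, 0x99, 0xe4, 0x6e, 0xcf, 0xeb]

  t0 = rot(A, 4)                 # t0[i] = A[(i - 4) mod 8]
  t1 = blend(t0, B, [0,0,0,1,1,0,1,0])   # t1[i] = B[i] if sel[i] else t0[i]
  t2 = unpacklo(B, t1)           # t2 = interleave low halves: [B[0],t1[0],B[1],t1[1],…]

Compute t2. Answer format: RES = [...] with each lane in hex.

RES = [0x41, 0x4d, 0x62, 0xd2, 0xf3, 0x4a, 0x99, 0x99]

→ t0 |4d|d2|4a|bd|8e|32|c3|85|
→ t1 |4d|d2|4a|99|e4|32|cf|85|
→ t2 |41|4d|62|d2|f3|4a|99|99|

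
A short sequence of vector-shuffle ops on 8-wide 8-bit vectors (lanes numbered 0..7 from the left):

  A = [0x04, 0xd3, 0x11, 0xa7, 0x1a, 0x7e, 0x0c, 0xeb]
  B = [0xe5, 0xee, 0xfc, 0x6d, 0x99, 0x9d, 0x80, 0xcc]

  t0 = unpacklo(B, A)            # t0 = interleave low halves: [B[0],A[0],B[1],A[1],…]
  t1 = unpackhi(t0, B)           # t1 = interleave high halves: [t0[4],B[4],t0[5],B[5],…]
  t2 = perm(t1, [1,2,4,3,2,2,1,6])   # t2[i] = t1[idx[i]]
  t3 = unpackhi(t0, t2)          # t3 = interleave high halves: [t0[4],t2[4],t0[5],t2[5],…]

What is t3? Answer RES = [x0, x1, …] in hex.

→ t0 |e5|04|ee|d3|fc|11|6d|a7|
→ t1 |fc|99|11|9d|6d|80|a7|cc|
→ t2 |99|11|6d|9d|11|11|99|a7|
→ t3 |fc|11|11|11|6d|99|a7|a7|

RES = [ 0xfc  0x11  0x11  0x11  0x6d  0x99  0xa7  0xa7 ]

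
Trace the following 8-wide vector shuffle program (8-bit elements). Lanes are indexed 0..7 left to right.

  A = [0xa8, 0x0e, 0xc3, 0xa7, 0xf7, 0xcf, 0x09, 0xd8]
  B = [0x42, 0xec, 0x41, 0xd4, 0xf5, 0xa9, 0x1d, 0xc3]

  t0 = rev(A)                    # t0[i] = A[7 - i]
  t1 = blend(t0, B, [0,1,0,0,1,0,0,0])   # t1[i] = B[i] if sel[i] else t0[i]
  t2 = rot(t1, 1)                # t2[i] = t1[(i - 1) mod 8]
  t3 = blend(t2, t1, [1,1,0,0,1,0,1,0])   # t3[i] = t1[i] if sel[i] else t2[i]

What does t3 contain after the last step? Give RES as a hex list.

→ t0 |d8|09|cf|f7|a7|c3|0e|a8|
→ t1 |d8|ec|cf|f7|f5|c3|0e|a8|
→ t2 |a8|d8|ec|cf|f7|f5|c3|0e|
→ t3 |d8|ec|ec|cf|f5|f5|0e|0e|

RES = [ 0xd8  0xec  0xec  0xcf  0xf5  0xf5  0x0e  0x0e ]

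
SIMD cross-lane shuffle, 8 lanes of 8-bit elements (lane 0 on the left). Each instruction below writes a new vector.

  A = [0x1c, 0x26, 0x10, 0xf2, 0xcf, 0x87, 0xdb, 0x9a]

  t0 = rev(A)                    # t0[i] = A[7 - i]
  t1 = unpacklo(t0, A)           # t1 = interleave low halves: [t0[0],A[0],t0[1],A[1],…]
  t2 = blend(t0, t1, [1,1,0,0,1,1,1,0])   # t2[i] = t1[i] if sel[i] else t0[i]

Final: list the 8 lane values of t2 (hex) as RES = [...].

RES = [0x9a, 0x1c, 0x87, 0xcf, 0x87, 0x10, 0xcf, 0x1c]

→ t0 |9a|db|87|cf|f2|10|26|1c|
→ t1 |9a|1c|db|26|87|10|cf|f2|
→ t2 |9a|1c|87|cf|87|10|cf|1c|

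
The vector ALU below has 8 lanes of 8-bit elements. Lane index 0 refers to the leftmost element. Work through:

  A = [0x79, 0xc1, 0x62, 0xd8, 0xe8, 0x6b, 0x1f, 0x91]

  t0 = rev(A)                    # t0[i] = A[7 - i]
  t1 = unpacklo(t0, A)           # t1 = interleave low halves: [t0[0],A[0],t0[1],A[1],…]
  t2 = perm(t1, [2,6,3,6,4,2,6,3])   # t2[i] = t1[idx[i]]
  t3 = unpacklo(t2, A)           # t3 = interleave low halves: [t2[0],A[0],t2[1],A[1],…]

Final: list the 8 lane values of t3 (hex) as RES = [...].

t0 = [0x91, 0x1f, 0x6b, 0xe8, 0xd8, 0x62, 0xc1, 0x79]
t1 = [0x91, 0x79, 0x1f, 0xc1, 0x6b, 0x62, 0xe8, 0xd8]
t2 = [0x1f, 0xe8, 0xc1, 0xe8, 0x6b, 0x1f, 0xe8, 0xc1]
t3 = [0x1f, 0x79, 0xe8, 0xc1, 0xc1, 0x62, 0xe8, 0xd8]

RES = [0x1f, 0x79, 0xe8, 0xc1, 0xc1, 0x62, 0xe8, 0xd8]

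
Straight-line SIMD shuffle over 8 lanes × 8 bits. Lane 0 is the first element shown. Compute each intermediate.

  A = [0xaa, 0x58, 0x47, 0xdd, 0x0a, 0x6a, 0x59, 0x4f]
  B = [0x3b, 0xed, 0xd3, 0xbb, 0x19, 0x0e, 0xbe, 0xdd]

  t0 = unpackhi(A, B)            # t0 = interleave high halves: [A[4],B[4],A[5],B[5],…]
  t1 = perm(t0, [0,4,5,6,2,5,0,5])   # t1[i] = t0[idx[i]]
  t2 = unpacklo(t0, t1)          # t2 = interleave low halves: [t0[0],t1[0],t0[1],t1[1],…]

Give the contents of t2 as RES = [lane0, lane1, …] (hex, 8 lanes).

RES = [ 0x0a  0x0a  0x19  0x59  0x6a  0xbe  0x0e  0x4f ]

  t0: 0a 19 6a 0e 59 be 4f dd
  t1: 0a 59 be 4f 6a be 0a be
  t2: 0a 0a 19 59 6a be 0e 4f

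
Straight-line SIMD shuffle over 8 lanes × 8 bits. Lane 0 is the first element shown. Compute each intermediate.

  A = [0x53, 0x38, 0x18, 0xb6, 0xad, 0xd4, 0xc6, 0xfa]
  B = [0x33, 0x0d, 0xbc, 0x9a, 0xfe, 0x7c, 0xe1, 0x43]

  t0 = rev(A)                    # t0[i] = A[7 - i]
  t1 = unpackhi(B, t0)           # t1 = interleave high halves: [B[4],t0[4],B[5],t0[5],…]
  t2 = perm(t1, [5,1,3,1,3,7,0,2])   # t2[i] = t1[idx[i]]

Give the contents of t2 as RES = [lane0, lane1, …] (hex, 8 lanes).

→ t0 |fa|c6|d4|ad|b6|18|38|53|
→ t1 |fe|b6|7c|18|e1|38|43|53|
→ t2 |38|b6|18|b6|18|53|fe|7c|

RES = [0x38, 0xb6, 0x18, 0xb6, 0x18, 0x53, 0xfe, 0x7c]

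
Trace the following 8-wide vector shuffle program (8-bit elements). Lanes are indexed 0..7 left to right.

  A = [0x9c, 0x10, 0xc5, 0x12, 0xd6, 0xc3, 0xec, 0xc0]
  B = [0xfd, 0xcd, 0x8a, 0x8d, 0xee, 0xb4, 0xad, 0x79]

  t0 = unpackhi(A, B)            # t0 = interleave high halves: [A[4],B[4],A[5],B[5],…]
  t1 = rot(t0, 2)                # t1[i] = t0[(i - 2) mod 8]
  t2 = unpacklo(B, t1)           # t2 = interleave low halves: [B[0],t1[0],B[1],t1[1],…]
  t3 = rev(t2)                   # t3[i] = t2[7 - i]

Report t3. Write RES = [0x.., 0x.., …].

t0 = [0xd6, 0xee, 0xc3, 0xb4, 0xec, 0xad, 0xc0, 0x79]
t1 = [0xc0, 0x79, 0xd6, 0xee, 0xc3, 0xb4, 0xec, 0xad]
t2 = [0xfd, 0xc0, 0xcd, 0x79, 0x8a, 0xd6, 0x8d, 0xee]
t3 = [0xee, 0x8d, 0xd6, 0x8a, 0x79, 0xcd, 0xc0, 0xfd]

RES = [0xee, 0x8d, 0xd6, 0x8a, 0x79, 0xcd, 0xc0, 0xfd]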